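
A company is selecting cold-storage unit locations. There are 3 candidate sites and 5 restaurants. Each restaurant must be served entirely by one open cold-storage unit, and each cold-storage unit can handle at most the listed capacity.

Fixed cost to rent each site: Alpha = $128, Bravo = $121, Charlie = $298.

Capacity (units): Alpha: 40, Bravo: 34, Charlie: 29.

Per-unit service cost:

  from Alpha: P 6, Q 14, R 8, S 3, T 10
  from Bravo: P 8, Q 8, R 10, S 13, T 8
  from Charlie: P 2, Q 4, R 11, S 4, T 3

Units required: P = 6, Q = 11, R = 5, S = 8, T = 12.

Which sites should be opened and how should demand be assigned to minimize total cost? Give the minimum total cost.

Minimum total cost: 533

Open {Alpha, Bravo}: P→Alpha 6·6=36, Q→Bravo 8·11=88, R→Alpha 8·5=40, S→Alpha 3·8=24, T→Bravo 8·12=96.
Loads: Alpha carries 19/40, Bravo carries 23/34. Service 284; fixed 249; total 533.
Next best feasible plan costs 543.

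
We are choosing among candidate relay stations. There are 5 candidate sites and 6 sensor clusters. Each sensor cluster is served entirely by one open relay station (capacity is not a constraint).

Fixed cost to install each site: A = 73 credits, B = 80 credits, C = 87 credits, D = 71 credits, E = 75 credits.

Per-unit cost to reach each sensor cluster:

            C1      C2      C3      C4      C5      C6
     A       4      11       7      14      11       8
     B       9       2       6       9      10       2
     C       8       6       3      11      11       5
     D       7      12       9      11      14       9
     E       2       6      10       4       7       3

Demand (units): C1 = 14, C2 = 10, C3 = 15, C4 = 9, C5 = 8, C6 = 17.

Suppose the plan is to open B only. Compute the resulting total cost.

Each sensor cluster is assigned to its cheapest site among the open ones.
{B}: C1→B 9·14=126, C2→B 2·10=20, C3→B 6·15=90, C4→B 9·9=81, C5→B 10·8=80, C6→B 2·17=34. Service 431; fixed 80; total 511.

Total cost: 511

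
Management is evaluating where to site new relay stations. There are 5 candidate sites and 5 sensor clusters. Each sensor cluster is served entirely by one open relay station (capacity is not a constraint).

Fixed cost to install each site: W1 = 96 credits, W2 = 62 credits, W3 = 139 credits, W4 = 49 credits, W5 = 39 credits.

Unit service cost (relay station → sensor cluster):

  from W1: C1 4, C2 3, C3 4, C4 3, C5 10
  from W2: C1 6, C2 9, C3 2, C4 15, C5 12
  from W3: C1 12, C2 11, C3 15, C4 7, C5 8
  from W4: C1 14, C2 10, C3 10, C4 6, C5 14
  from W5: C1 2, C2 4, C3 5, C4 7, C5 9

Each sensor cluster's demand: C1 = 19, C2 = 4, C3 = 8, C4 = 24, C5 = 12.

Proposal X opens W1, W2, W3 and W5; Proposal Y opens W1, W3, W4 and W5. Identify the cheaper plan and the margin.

Proposal X is cheaper by 3.

Proposal X: {W1, W2, W3, W5}: C1→W5 2·19=38, C2→W1 3·4=12, C3→W2 2·8=16, C4→W1 3·24=72, C5→W3 8·12=96. Service 234; fixed 336; total 570.
Proposal Y: {W1, W3, W4, W5}: C1→W5 2·19=38, C2→W1 3·4=12, C3→W1 4·8=32, C4→W1 3·24=72, C5→W3 8·12=96. Service 250; fixed 323; total 573.
Difference: |570 − 573| = 3.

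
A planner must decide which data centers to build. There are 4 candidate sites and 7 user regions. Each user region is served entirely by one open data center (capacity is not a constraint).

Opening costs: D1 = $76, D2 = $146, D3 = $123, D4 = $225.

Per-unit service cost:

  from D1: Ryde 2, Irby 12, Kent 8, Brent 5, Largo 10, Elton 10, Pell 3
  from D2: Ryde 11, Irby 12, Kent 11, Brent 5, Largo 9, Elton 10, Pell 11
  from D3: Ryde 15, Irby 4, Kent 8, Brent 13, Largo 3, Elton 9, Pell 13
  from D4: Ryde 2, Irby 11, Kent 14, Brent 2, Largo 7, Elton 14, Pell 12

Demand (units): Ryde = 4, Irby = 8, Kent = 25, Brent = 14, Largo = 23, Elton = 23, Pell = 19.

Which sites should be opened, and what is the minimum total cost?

Open D1 and D3; minimum total cost 842.

For any fixed open set, each user region goes to its cheapest open site; total = fixed + service.
{D1, D3}: Ryde→D1 2·4=8, Irby→D3 4·8=32, Kent→D1 8·25=200, Brent→D1 5·14=70, Largo→D3 3·23=69, Elton→D3 9·23=207, Pell→D1 3·19=57. Service 643; fixed 199; total 842.
{D1}: service 891 + fixed 76 = 967
{D1, D2, D3}: Ryde→D1 2·4=8, Irby→D3 4·8=32, Kent→D1 8·25=200, Brent→D1 5·14=70, Largo→D3 3·23=69, Elton→D3 9·23=207, Pell→D1 3·19=57. Service 643; fixed 345; total 988.
{D1, D2, D3, D4}: Ryde→D1 2·4=8, Irby→D3 4·8=32, Kent→D1 8·25=200, Brent→D4 2·14=28, Largo→D3 3·23=69, Elton→D3 9·23=207, Pell→D1 3·19=57. Service 601; fixed 570; total 1171.
No other subset beats 842.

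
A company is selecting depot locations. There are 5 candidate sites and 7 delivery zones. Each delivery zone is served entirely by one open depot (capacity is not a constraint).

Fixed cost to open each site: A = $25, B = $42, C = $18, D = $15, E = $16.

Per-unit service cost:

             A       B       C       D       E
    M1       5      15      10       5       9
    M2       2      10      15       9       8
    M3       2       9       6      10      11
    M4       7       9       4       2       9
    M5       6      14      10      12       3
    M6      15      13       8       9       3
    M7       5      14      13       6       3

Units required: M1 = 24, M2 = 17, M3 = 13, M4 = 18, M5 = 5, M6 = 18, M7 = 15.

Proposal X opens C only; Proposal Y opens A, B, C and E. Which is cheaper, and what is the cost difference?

Proposal Y is cheaper by 585.

Proposal X: {C}: M1→C 10·24=240, M2→C 15·17=255, M3→C 6·13=78, M4→C 4·18=72, M5→C 10·5=50, M6→C 8·18=144, M7→C 13·15=195. Service 1034; fixed 18; total 1052.
Proposal Y: {A, B, C, E}: M1→A 5·24=120, M2→A 2·17=34, M3→A 2·13=26, M4→C 4·18=72, M5→E 3·5=15, M6→E 3·18=54, M7→E 3·15=45. Service 366; fixed 101; total 467.
Difference: |1052 − 467| = 585.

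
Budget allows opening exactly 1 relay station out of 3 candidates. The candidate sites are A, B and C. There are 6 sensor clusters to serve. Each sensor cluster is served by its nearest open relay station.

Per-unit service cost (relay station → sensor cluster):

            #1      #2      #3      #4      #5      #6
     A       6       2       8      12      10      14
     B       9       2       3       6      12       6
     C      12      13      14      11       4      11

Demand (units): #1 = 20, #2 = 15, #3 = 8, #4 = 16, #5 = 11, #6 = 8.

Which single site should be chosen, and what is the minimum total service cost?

Choose B only; total service cost 510.

With exactly 1 open, each sensor cluster uses its cheapest among the chosen.
{B}: #1→B 9·20=180, #2→B 2·15=30, #3→B 3·8=24, #4→B 6·16=96, #5→B 12·11=132, #6→B 6·8=48. Service cost 510.
{A}: service cost 628
{C}: service cost 855
Among all 3 size-1 choices, {B} is lowest.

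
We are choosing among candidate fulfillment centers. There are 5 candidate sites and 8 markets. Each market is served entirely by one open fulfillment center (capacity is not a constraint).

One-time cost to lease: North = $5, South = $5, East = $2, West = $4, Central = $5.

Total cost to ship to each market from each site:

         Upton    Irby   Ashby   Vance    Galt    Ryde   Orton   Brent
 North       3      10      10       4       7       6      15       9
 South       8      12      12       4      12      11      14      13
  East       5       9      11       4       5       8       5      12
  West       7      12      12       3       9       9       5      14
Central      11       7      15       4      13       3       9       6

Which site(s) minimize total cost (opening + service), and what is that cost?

For any fixed open set, each market goes to its cheapest open site; total = fixed + service.
{East, Central}: Upton→East 5, Irby→Central 7, Ashby→East 11, Vance→East 4, Galt→East 5, Ryde→Central 3, Orton→East 5, Brent→Central 6. Service 46; fixed 7; total 53.
{North, East, Central}: Upton→North 3, Irby→Central 7, Ashby→North 10, Vance→North 4, Galt→East 5, Ryde→Central 3, Orton→East 5, Brent→Central 6. Service 43; fixed 12; total 55.
{East, West, Central}: service 45 + fixed 11 = 56
{North, South, East, West, Central}: service 42 + fixed 21 = 63
No other subset beats 53.

Open East and Central; minimum total cost 53.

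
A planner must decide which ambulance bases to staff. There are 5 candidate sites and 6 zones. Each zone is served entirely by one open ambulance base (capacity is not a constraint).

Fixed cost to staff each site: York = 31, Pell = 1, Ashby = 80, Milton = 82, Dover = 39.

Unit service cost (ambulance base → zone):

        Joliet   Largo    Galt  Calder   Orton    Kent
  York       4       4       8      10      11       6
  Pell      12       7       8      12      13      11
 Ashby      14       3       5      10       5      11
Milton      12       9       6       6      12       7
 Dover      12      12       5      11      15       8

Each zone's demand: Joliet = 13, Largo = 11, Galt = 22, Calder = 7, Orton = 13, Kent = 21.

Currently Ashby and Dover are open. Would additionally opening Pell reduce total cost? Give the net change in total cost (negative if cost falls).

No — net change +1 (cost rises by 1).

Current service cost with {Ashby, Dover}: 602.
Adding Pell: each zone re-picks its cheapest; new service cost 602, saving 0.
Extra fixed cost: 1. Net change = 1 − 0 = 1.
(Totals: 721 → 722.)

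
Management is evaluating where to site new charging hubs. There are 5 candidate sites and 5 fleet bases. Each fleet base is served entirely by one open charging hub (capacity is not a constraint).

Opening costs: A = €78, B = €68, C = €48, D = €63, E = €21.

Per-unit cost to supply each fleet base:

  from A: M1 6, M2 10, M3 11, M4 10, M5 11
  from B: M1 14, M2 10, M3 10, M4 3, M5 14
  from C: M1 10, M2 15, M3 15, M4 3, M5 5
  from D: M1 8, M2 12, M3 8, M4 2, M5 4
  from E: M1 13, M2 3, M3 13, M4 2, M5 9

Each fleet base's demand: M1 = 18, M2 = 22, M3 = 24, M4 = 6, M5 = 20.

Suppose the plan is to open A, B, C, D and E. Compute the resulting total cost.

Each fleet base is assigned to its cheapest site among the open ones.
{A, B, C, D, E}: M1→A 6·18=108, M2→E 3·22=66, M3→D 8·24=192, M4→D 2·6=12, M5→D 4·20=80. Service 458; fixed 278; total 736.

Total cost: 736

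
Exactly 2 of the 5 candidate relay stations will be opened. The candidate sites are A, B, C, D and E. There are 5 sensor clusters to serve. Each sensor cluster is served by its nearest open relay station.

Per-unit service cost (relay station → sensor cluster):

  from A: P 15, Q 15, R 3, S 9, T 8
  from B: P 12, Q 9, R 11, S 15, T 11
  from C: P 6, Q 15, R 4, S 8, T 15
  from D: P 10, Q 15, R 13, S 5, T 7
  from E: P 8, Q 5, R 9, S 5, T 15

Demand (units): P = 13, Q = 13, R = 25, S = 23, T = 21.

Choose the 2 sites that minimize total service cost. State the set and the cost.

Choose A and E; total service cost 527.

With exactly 2 open, each sensor cluster uses its cheapest among the chosen.
{A, E}: P→E 8·13=104, Q→E 5·13=65, R→A 3·25=75, S→E 5·23=115, T→A 8·21=168. Service cost 527.
{C, D}: service cost 635
{D, E}: service cost 656
Among all 10 size-2 choices, {A, E} is lowest.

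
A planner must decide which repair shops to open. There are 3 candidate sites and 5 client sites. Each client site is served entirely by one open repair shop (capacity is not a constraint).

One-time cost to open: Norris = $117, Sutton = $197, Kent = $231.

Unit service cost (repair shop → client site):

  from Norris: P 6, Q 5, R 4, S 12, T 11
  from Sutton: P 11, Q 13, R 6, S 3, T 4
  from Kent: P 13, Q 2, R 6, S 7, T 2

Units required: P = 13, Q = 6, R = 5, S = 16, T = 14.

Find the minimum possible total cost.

Minimum total cost: 546

For any fixed open set, each client site goes to its cheapest open site; total = fixed + service.
{Norris, Sutton}: P→Norris 6·13=78, Q→Norris 5·6=30, R→Norris 4·5=20, S→Sutton 3·16=48, T→Sutton 4·14=56. Service 232; fixed 314; total 546.
{Sutton}: service 355 + fixed 197 = 552
{Kent}: P→Kent 13·13=169, Q→Kent 2·6=12, R→Kent 6·5=30, S→Kent 7·16=112, T→Kent 2·14=28. Service 351; fixed 231; total 582.
{Norris, Sutton, Kent}: P→Norris 6·13=78, Q→Kent 2·6=12, R→Norris 4·5=20, S→Sutton 3·16=48, T→Kent 2·14=28. Service 186; fixed 545; total 731.
No other subset beats 546.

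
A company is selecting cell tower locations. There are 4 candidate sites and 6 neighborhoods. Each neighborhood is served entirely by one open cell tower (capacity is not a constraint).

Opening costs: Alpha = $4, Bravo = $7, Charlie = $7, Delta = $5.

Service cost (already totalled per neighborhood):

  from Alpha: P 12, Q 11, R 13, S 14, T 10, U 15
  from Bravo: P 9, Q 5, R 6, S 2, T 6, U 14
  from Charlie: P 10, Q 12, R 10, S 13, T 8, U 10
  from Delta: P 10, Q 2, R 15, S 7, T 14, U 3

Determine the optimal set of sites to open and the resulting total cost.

Open Bravo and Delta; minimum total cost 40.

For any fixed open set, each neighborhood goes to its cheapest open site; total = fixed + service.
{Bravo, Delta}: P→Bravo 9, Q→Delta 2, R→Bravo 6, S→Bravo 2, T→Bravo 6, U→Delta 3. Service 28; fixed 12; total 40.
{Alpha, Bravo, Delta}: service 28 + fixed 16 = 44
{Bravo, Charlie, Delta}: service 28 + fixed 19 = 47
{Alpha, Bravo, Charlie, Delta}: service 28 + fixed 23 = 51
No other subset beats 40.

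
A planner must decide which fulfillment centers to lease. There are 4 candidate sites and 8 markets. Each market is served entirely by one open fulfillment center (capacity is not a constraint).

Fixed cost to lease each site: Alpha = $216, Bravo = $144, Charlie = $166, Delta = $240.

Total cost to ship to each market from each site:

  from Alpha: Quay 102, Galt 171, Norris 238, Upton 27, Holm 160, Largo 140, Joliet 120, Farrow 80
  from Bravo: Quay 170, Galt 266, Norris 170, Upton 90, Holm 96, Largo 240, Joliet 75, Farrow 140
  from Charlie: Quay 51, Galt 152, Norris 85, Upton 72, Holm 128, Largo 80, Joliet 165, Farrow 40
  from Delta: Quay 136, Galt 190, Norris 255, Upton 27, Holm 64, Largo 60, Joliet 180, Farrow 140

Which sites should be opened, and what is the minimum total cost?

Open Charlie only; minimum total cost 939.

For any fixed open set, each market goes to its cheapest open site; total = fixed + service.
{Charlie}: Quay→Charlie 51, Galt→Charlie 152, Norris→Charlie 85, Upton→Charlie 72, Holm→Charlie 128, Largo→Charlie 80, Joliet→Charlie 165, Farrow→Charlie 40. Service 773; fixed 166; total 939.
{Bravo, Charlie}: service 651 + fixed 310 = 961
{Charlie, Delta}: service 644 + fixed 406 = 1050
{Alpha, Bravo, Charlie, Delta}: service 554 + fixed 766 = 1320
(All 15 nonempty subsets were checked; Charlie only is lowest.)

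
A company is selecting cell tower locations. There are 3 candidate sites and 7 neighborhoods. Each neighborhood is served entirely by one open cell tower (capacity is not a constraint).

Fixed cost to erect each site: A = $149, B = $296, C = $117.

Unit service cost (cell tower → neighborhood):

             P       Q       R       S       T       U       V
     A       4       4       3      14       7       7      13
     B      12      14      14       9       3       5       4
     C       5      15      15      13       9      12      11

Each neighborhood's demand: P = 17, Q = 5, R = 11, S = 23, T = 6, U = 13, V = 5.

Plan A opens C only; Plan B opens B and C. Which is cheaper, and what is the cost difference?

Plan A is cheaper by 26.

Plan A: {C}: P→C 5·17=85, Q→C 15·5=75, R→C 15·11=165, S→C 13·23=299, T→C 9·6=54, U→C 12·13=156, V→C 11·5=55. Service 889; fixed 117; total 1006.
Plan B: {B, C}: P→C 5·17=85, Q→B 14·5=70, R→B 14·11=154, S→B 9·23=207, T→B 3·6=18, U→B 5·13=65, V→B 4·5=20. Service 619; fixed 413; total 1032.
Difference: |1006 − 1032| = 26.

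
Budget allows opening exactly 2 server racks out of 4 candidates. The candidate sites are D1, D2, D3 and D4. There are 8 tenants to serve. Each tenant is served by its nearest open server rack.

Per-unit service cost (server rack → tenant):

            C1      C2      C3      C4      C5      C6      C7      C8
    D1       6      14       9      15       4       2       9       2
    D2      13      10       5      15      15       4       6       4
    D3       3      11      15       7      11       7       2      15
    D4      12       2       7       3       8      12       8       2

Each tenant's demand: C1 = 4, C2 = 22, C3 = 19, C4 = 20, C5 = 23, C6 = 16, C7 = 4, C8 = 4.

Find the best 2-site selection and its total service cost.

With exactly 2 open, each tenant uses its cheapest among the chosen.
{D1, D4}: C1→D1 6·4=24, C2→D4 2·22=44, C3→D4 7·19=133, C4→D4 3·20=60, C5→D1 4·23=92, C6→D1 2·16=32, C7→D4 8·4=32, C8→D1 2·4=8. Service cost 425.
{D2, D4}: service cost 527
{D3, D4}: service cost 561
Among all 6 size-2 choices, {D1, D4} is lowest.

Choose D1 and D4; total service cost 425.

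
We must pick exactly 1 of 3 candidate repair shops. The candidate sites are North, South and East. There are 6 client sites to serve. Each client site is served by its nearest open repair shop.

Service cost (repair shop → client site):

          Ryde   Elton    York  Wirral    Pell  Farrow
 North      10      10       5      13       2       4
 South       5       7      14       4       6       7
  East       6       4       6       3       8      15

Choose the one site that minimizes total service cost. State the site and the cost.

With exactly 1 open, each client site uses its cheapest among the chosen.
{East}: Ryde→East 6, Elton→East 4, York→East 6, Wirral→East 3, Pell→East 8, Farrow→East 15. Service cost 42.
{South}: service cost 43
{North}: service cost 44
Among all 3 size-1 choices, {East} is lowest.

Choose East only; total service cost 42.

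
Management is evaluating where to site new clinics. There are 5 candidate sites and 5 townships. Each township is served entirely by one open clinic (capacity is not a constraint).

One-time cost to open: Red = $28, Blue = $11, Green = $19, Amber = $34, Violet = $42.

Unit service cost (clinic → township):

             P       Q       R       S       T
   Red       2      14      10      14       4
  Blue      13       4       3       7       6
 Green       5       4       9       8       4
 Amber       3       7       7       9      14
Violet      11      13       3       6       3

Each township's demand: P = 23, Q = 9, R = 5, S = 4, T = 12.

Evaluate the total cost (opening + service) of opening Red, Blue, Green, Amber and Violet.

Each township is assigned to its cheapest site among the open ones.
{Red, Blue, Green, Amber, Violet}: P→Red 2·23=46, Q→Blue 4·9=36, R→Blue 3·5=15, S→Violet 6·4=24, T→Violet 3·12=36. Service 157; fixed 134; total 291.

Total cost: 291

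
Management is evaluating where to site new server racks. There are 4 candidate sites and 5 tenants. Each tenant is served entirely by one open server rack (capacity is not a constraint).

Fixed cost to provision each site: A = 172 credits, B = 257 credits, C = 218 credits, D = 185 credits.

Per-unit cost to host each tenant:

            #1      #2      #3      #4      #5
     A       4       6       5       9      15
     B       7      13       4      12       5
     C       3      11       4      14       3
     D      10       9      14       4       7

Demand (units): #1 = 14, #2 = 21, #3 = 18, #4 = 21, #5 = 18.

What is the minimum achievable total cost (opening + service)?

For any fixed open set, each tenant goes to its cheapest open site; total = fixed + service.
{A, D}: #1→A 4·14=56, #2→A 6·21=126, #3→A 5·18=90, #4→D 4·21=84, #5→D 7·18=126. Service 482; fixed 357; total 839.
{C, D}: #1→C 3·14=42, #2→D 9·21=189, #3→C 4·18=72, #4→D 4·21=84, #5→C 3·18=54. Service 441; fixed 403; total 844.
{A, C}: service 483 + fixed 390 = 873
{A, B, C, D}: #1→C 3·14=42, #2→A 6·21=126, #3→B 4·18=72, #4→D 4·21=84, #5→C 3·18=54. Service 378; fixed 832; total 1210.
(All 15 nonempty subsets were checked; A and D is lowest.)

Minimum total cost: 839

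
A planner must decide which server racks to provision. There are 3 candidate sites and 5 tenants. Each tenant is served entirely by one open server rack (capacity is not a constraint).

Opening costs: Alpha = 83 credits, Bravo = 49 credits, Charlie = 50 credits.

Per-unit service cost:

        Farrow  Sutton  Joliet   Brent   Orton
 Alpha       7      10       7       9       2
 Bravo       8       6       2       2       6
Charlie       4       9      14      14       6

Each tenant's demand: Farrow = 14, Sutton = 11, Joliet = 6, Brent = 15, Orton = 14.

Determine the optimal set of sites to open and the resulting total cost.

Open Bravo and Charlie; minimum total cost 347.

For any fixed open set, each tenant goes to its cheapest open site; total = fixed + service.
{Bravo, Charlie}: Farrow→Charlie 4·14=56, Sutton→Bravo 6·11=66, Joliet→Bravo 2·6=12, Brent→Bravo 2·15=30, Orton→Bravo 6·14=84. Service 248; fixed 99; total 347.
{Bravo}: service 304 + fixed 49 = 353
{Alpha, Bravo}: Farrow→Alpha 7·14=98, Sutton→Bravo 6·11=66, Joliet→Bravo 2·6=12, Brent→Bravo 2·15=30, Orton→Alpha 2·14=28. Service 234; fixed 132; total 366.
{Alpha, Bravo, Charlie}: Farrow→Charlie 4·14=56, Sutton→Bravo 6·11=66, Joliet→Bravo 2·6=12, Brent→Bravo 2·15=30, Orton→Alpha 2·14=28. Service 192; fixed 182; total 374.
(All 7 nonempty subsets were checked; Bravo and Charlie is lowest.)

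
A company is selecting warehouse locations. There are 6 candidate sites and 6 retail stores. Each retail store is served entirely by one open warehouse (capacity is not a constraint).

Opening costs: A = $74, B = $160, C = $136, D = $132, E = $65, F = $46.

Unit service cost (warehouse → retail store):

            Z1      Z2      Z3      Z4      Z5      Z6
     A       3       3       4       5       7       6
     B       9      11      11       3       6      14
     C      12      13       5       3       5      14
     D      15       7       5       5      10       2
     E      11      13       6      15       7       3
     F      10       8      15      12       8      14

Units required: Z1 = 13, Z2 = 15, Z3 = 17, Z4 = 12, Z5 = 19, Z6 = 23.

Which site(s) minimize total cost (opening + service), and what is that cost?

For any fixed open set, each retail store goes to its cheapest open site; total = fixed + service.
{A, E}: Z1→A 3·13=39, Z2→A 3·15=45, Z3→A 4·17=68, Z4→A 5·12=60, Z5→A 7·19=133, Z6→E 3·23=69. Service 414; fixed 139; total 553.
{A}: Z1→A 3·13=39, Z2→A 3·15=45, Z3→A 4·17=68, Z4→A 5·12=60, Z5→A 7·19=133, Z6→A 6·23=138. Service 483; fixed 74; total 557.
{A, D}: service 391 + fixed 206 = 597
{A, B, C, D, E, F}: service 329 + fixed 613 = 942
No other subset beats 553.

Open A and E; minimum total cost 553.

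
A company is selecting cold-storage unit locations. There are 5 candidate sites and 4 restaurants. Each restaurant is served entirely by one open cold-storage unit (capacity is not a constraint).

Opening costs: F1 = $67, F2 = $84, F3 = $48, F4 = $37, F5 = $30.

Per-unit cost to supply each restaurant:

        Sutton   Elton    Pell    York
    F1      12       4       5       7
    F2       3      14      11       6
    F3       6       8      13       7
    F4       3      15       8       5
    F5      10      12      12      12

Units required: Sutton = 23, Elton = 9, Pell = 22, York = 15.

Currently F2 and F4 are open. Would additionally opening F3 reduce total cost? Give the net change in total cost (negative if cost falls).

Current service cost with {F2, F4}: 446.
Adding F3: each restaurant re-picks its cheapest; new service cost 392, saving 54.
Extra fixed cost: 48. Net change = 48 − 54 = -6.
(Totals: 567 → 561.)

Yes — net change −6 (cost falls by 6).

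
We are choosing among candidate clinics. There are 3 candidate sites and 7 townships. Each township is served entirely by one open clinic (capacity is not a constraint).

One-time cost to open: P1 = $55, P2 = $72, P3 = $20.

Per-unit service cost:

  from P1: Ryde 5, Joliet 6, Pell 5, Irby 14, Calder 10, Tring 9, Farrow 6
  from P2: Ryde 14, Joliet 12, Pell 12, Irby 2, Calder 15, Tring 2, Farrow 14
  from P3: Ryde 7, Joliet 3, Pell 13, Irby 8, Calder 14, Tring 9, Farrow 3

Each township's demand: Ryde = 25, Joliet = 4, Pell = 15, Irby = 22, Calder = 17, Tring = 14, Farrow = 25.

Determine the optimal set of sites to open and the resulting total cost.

Open P1, P2 and P3; minimum total cost 676.

For any fixed open set, each township goes to its cheapest open site; total = fixed + service.
{P1, P2, P3}: Ryde→P1 5·25=125, Joliet→P3 3·4=12, Pell→P1 5·15=75, Irby→P2 2·22=44, Calder→P1 10·17=170, Tring→P2 2·14=28, Farrow→P3 3·25=75. Service 529; fixed 147; total 676.
{P1, P2}: service 616 + fixed 127 = 743
{P1, P3}: Ryde→P1 5·25=125, Joliet→P3 3·4=12, Pell→P1 5·15=75, Irby→P3 8·22=176, Calder→P1 10·17=170, Tring→P1 9·14=126, Farrow→P3 3·25=75. Service 759; fixed 75; total 834.
{P3}: service 997 + fixed 20 = 1017
No other subset beats 676.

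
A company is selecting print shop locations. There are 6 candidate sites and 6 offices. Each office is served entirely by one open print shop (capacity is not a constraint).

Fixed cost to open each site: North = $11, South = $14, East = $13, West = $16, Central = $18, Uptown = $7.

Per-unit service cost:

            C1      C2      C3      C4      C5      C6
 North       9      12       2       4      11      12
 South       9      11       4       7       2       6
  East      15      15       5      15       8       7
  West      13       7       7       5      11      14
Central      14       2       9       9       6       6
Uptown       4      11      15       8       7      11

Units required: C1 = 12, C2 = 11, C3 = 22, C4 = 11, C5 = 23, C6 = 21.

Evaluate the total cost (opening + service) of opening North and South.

Each office is assigned to its cheapest site among the open ones.
{North, South}: C1→North 9·12=108, C2→South 11·11=121, C3→North 2·22=44, C4→North 4·11=44, C5→South 2·23=46, C6→South 6·21=126. Service 489; fixed 25; total 514.

Total cost: 514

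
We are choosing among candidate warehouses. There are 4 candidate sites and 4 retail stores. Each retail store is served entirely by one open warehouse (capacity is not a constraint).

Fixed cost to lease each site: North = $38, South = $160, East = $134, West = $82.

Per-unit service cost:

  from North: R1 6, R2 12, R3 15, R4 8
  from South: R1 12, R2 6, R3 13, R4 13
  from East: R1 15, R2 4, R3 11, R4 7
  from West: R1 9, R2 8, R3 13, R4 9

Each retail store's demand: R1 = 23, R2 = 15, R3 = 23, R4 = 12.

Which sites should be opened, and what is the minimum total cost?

Open North and East; minimum total cost 707.

For any fixed open set, each retail store goes to its cheapest open site; total = fixed + service.
{North, East}: R1→North 6·23=138, R2→East 4·15=60, R3→East 11·23=253, R4→East 7·12=84. Service 535; fixed 172; total 707.
{North, West}: service 653 + fixed 120 = 773
{North, East, West}: service 535 + fixed 254 = 789
{North, South, East, West}: R1→North 6·23=138, R2→East 4·15=60, R3→East 11·23=253, R4→East 7·12=84. Service 535; fixed 414; total 949.
(All 15 nonempty subsets were checked; North and East is lowest.)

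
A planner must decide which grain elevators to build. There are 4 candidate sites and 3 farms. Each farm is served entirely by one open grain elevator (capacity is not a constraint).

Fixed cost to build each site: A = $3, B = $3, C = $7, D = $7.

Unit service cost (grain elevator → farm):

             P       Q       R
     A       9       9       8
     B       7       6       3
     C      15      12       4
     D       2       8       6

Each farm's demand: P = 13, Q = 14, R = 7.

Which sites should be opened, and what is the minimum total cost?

Open B and D; minimum total cost 141.

For any fixed open set, each farm goes to its cheapest open site; total = fixed + service.
{B, D}: P→D 2·13=26, Q→B 6·14=84, R→B 3·7=21. Service 131; fixed 10; total 141.
{A, B, D}: service 131 + fixed 13 = 144
{B, C, D}: P→D 2·13=26, Q→B 6·14=84, R→B 3·7=21. Service 131; fixed 17; total 148.
{A, B, C, D}: service 131 + fixed 20 = 151
No other subset beats 141.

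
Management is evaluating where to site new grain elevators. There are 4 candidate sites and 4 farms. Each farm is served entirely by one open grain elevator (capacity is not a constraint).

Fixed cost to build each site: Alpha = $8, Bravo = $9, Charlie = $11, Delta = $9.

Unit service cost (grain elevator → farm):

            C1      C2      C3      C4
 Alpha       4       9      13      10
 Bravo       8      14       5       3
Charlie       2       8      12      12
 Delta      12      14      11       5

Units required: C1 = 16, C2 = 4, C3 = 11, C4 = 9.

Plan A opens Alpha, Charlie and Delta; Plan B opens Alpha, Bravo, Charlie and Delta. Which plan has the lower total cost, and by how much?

Plan B is cheaper by 75.

Plan A: {Alpha, Charlie, Delta}: C1→Charlie 2·16=32, C2→Charlie 8·4=32, C3→Delta 11·11=121, C4→Delta 5·9=45. Service 230; fixed 28; total 258.
Plan B: {Alpha, Bravo, Charlie, Delta}: C1→Charlie 2·16=32, C2→Charlie 8·4=32, C3→Bravo 5·11=55, C4→Bravo 3·9=27. Service 146; fixed 37; total 183.
Difference: |258 − 183| = 75.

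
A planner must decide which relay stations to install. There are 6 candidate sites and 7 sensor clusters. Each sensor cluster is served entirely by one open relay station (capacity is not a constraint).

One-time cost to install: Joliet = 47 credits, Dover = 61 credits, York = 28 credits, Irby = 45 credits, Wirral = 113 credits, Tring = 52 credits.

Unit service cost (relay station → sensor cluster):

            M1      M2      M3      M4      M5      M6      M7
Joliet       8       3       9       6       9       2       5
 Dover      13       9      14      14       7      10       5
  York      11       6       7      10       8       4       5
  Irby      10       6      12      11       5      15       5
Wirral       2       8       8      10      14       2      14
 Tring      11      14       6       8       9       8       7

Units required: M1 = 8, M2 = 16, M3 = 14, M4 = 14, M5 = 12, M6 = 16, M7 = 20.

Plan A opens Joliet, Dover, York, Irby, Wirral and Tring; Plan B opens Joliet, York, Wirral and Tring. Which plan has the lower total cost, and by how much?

Plan B is cheaper by 70.

Plan A: {Joliet, Dover, York, Irby, Wirral, Tring}: M1→Wirral 2·8=16, M2→Joliet 3·16=48, M3→Tring 6·14=84, M4→Joliet 6·14=84, M5→Irby 5·12=60, M6→Joliet 2·16=32, M7→Joliet 5·20=100. Service 424; fixed 346; total 770.
Plan B: {Joliet, York, Wirral, Tring}: M1→Wirral 2·8=16, M2→Joliet 3·16=48, M3→Tring 6·14=84, M4→Joliet 6·14=84, M5→York 8·12=96, M6→Joliet 2·16=32, M7→Joliet 5·20=100. Service 460; fixed 240; total 700.
Difference: |770 − 700| = 70.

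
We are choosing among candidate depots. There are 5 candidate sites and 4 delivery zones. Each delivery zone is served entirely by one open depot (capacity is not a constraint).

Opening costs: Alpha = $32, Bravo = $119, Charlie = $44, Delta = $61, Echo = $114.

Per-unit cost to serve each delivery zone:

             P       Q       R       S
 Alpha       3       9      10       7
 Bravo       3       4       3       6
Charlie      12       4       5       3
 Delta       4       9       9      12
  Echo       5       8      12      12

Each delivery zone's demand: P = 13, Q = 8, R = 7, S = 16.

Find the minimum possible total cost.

For any fixed open set, each delivery zone goes to its cheapest open site; total = fixed + service.
{Alpha, Charlie}: P→Alpha 3·13=39, Q→Charlie 4·8=32, R→Charlie 5·7=35, S→Charlie 3·16=48. Service 154; fixed 76; total 230.
{Charlie, Delta}: service 167 + fixed 105 = 272
{Alpha, Charlie, Delta}: service 154 + fixed 137 = 291
{Alpha, Bravo, Charlie, Delta, Echo}: service 140 + fixed 370 = 510
No other subset beats 230.

Minimum total cost: 230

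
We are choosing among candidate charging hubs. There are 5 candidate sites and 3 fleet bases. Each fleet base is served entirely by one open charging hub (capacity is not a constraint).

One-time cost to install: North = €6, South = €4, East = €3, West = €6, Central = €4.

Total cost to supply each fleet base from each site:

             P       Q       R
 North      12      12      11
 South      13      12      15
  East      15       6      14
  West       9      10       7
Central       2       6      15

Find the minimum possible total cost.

Minimum total cost: 25

For any fixed open set, each fleet base goes to its cheapest open site; total = fixed + service.
{West, Central}: P→Central 2, Q→Central 6, R→West 7. Service 15; fixed 10; total 25.
{Central}: service 23 + fixed 4 = 27
{East, West, Central}: service 15 + fixed 13 = 28
{North, South, East, West, Central}: service 15 + fixed 23 = 38
No other subset beats 25.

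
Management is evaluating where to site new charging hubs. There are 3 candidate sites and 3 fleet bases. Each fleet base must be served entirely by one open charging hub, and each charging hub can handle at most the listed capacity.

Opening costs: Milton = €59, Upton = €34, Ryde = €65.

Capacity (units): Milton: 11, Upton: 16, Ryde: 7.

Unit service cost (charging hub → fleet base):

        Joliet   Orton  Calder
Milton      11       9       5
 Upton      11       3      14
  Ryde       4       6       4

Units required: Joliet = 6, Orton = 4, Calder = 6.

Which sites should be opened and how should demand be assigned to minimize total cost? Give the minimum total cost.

Minimum total cost: 196

Open {Upton}: Joliet→Upton 11·6=66, Orton→Upton 3·4=12, Calder→Upton 14·6=84.
Loads: Upton carries 16/16. Service 162; fixed 34; total 196.
Next best feasible plan costs 201.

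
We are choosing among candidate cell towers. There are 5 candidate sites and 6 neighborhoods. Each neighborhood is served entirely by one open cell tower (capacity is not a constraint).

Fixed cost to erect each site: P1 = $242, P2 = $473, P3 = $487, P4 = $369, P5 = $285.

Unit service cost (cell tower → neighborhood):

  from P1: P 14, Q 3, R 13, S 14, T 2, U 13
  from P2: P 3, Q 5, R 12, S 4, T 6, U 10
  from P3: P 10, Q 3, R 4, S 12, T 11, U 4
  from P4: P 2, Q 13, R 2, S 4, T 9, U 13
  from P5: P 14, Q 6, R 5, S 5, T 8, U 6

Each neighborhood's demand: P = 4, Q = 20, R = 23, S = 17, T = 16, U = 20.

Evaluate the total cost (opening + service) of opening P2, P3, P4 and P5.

Each neighborhood is assigned to its cheapest site among the open ones.
{P2, P3, P4, P5}: P→P4 2·4=8, Q→P3 3·20=60, R→P4 2·23=46, S→P2 4·17=68, T→P2 6·16=96, U→P3 4·20=80. Service 358; fixed 1614; total 1972.

Total cost: 1972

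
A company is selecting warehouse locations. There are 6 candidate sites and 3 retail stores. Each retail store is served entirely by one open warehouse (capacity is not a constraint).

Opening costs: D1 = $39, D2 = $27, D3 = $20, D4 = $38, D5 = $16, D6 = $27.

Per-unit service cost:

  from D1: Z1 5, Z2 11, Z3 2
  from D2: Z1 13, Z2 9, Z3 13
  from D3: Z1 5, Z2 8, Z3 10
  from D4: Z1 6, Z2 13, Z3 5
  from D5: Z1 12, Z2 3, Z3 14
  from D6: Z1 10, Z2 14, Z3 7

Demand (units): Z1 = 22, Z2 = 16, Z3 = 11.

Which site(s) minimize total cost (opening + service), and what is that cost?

For any fixed open set, each retail store goes to its cheapest open site; total = fixed + service.
{D1, D5}: Z1→D1 5·22=110, Z2→D5 3·16=48, Z3→D1 2·11=22. Service 180; fixed 55; total 235.
{D1, D3, D5}: service 180 + fixed 75 = 255
{D1, D2, D5}: service 180 + fixed 82 = 262
{D1, D2, D3, D4, D5, D6}: Z1→D1 5·22=110, Z2→D5 3·16=48, Z3→D1 2·11=22. Service 180; fixed 167; total 347.
No other subset beats 235.

Open D1 and D5; minimum total cost 235.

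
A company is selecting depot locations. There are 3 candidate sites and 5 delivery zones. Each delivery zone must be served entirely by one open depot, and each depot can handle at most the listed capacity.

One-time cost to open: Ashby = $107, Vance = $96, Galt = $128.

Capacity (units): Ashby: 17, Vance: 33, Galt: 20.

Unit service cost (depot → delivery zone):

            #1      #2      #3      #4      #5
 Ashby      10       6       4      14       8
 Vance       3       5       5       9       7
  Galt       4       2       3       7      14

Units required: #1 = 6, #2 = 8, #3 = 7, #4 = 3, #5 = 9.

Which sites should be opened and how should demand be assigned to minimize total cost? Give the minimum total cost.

Open {Vance}: #1→Vance 3·6=18, #2→Vance 5·8=40, #3→Vance 5·7=35, #4→Vance 9·3=27, #5→Vance 7·9=63.
Loads: Vance carries 33/33. Service 183; fixed 96; total 279.
Next best feasible plan costs 363.

Minimum total cost: 279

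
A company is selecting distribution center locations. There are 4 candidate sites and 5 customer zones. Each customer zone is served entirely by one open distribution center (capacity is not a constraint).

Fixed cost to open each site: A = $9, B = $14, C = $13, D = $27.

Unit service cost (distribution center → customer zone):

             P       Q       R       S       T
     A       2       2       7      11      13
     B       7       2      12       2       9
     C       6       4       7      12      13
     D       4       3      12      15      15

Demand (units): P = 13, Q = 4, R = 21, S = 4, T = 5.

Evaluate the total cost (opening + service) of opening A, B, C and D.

Total cost: 297

Each customer zone is assigned to its cheapest site among the open ones.
{A, B, C, D}: P→A 2·13=26, Q→A 2·4=8, R→A 7·21=147, S→B 2·4=8, T→B 9·5=45. Service 234; fixed 63; total 297.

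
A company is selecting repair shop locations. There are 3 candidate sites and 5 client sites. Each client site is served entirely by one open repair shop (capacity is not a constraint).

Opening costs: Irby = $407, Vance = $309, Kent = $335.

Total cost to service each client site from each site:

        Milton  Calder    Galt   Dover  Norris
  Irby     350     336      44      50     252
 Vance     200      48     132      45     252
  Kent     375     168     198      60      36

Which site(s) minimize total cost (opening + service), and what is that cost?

For any fixed open set, each client site goes to its cheapest open site; total = fixed + service.
{Vance}: Milton→Vance 200, Calder→Vance 48, Galt→Vance 132, Dover→Vance 45, Norris→Vance 252. Service 677; fixed 309; total 986.
{Vance, Kent}: Milton→Vance 200, Calder→Vance 48, Galt→Vance 132, Dover→Vance 45, Norris→Kent 36. Service 461; fixed 644; total 1105.
{Kent}: service 837 + fixed 335 = 1172
{Irby, Vance, Kent}: service 373 + fixed 1051 = 1424
(All 7 nonempty subsets were checked; Vance only is lowest.)

Open Vance only; minimum total cost 986.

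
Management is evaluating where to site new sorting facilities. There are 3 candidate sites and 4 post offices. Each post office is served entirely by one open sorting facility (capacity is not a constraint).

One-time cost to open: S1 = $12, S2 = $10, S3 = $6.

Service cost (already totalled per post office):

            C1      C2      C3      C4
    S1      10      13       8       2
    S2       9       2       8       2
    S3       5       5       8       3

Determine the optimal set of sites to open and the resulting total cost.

For any fixed open set, each post office goes to its cheapest open site; total = fixed + service.
{S3}: C1→S3 5, C2→S3 5, C3→S3 8, C4→S3 3. Service 21; fixed 6; total 27.
{S2}: service 21 + fixed 10 = 31
{S2, S3}: service 17 + fixed 16 = 33
{S1, S2, S3}: service 17 + fixed 28 = 45
(All 7 nonempty subsets were checked; S3 only is lowest.)

Open S3 only; minimum total cost 27.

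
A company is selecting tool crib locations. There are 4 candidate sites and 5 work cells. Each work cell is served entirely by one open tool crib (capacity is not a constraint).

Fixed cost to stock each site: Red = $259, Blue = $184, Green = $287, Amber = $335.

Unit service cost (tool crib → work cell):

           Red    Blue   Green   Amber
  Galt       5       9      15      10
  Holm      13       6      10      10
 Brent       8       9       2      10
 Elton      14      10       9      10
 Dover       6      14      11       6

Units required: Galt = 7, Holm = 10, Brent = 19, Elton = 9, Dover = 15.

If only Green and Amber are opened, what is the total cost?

Each work cell is assigned to its cheapest site among the open ones.
{Green, Amber}: Galt→Amber 10·7=70, Holm→Green 10·10=100, Brent→Green 2·19=38, Elton→Green 9·9=81, Dover→Amber 6·15=90. Service 379; fixed 622; total 1001.

Total cost: 1001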